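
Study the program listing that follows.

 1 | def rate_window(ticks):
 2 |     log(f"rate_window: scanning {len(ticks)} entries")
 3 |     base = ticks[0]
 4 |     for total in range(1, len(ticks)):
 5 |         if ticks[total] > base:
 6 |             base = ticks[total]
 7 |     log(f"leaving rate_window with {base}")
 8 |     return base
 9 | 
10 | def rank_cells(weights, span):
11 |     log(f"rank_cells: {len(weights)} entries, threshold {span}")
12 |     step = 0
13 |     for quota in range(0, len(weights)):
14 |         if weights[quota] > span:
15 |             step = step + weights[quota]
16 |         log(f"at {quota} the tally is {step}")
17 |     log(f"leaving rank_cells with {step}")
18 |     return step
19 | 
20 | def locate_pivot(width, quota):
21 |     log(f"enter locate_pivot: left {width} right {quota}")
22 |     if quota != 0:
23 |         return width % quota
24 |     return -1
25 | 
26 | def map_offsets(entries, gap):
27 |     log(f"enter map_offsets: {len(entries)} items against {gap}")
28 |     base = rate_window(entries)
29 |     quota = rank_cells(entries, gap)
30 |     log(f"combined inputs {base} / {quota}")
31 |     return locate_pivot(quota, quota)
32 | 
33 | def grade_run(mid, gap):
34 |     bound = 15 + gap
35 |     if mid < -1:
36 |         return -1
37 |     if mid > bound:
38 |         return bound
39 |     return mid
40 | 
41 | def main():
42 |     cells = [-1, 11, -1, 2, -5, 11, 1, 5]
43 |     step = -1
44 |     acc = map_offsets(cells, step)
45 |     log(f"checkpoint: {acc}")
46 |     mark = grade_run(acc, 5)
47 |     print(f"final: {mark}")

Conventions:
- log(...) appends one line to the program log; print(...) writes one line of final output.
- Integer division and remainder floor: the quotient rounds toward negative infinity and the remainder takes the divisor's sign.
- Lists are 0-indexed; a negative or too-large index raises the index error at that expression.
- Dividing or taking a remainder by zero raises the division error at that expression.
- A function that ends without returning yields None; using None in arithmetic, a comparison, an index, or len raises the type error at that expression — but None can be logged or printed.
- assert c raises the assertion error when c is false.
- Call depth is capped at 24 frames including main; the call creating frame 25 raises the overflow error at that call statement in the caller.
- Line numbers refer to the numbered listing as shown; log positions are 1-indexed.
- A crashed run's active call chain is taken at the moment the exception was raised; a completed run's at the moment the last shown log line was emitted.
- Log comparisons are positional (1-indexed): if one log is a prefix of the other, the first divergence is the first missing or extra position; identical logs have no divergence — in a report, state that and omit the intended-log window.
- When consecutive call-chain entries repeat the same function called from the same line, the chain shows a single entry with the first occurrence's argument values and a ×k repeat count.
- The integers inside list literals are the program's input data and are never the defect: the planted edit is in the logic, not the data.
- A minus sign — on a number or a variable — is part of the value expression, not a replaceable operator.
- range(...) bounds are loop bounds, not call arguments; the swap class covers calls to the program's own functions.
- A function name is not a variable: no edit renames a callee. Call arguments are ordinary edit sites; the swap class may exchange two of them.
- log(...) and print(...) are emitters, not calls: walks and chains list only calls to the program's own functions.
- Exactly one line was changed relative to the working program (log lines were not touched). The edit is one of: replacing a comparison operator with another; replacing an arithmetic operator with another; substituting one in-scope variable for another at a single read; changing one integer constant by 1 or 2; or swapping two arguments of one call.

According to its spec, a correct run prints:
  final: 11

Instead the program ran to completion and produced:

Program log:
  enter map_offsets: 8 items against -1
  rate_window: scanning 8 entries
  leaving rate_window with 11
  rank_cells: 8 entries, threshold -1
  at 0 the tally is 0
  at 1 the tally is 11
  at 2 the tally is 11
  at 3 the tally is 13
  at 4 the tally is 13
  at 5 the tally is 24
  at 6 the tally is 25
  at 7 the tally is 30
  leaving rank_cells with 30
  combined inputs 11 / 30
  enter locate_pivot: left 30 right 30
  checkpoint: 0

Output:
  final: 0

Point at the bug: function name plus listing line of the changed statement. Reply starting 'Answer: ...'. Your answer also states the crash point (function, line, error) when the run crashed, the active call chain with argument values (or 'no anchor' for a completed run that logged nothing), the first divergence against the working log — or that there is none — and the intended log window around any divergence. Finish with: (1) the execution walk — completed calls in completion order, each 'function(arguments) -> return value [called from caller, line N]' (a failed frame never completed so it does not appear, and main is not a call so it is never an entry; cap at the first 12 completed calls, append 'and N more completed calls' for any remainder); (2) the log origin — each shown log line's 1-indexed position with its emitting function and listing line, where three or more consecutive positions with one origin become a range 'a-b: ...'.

Answer: the defect is in map_offsets at line 31.
Core observation: The earliest visible damage is log position 15 — 'enter locate_pivot: left 30 right 30' rather than the intended 'enter locate_pivot: left 11 right 30'.
Call chain: main.
First divergence: position 15 — shown 'enter locate_pivot: left 30 right 30', intended 'enter locate_pivot: left 11 right 30'.
Intended log window:
  13: leaving rank_cells with 30
  14: combined inputs 11 / 30
  15: enter locate_pivot: left 11 right 30
  16: checkpoint: 11
Execution walk:
  rate_window([-1, 11, -1, 2, -5, 11, 1, 5]) -> 11  [called from map_offsets, line 28]
  rank_cells([-1, 11, -1, 2, -5, 11, 1, 5], -1) -> 30  [called from map_offsets, line 29]
  locate_pivot(30, 30) -> 0  [called from map_offsets, line 31]
  map_offsets([-1, 11, -1, 2, -5, 11, 1, 5], -1) -> 0  [called from main, line 44]
  grade_run(0, 5) -> 0  [called from main, line 46]
Origin of each log line:
  1: logged in map_offsets at line 27
  2: logged in rate_window at line 2
  3: logged in rate_window at line 7
  4: logged in rank_cells at line 11
  5-12: logged in rank_cells at line 16
  13: logged in rank_cells at line 17
  14: logged in map_offsets at line 30
  15: logged in locate_pivot at line 21
  16: logged in main at line 45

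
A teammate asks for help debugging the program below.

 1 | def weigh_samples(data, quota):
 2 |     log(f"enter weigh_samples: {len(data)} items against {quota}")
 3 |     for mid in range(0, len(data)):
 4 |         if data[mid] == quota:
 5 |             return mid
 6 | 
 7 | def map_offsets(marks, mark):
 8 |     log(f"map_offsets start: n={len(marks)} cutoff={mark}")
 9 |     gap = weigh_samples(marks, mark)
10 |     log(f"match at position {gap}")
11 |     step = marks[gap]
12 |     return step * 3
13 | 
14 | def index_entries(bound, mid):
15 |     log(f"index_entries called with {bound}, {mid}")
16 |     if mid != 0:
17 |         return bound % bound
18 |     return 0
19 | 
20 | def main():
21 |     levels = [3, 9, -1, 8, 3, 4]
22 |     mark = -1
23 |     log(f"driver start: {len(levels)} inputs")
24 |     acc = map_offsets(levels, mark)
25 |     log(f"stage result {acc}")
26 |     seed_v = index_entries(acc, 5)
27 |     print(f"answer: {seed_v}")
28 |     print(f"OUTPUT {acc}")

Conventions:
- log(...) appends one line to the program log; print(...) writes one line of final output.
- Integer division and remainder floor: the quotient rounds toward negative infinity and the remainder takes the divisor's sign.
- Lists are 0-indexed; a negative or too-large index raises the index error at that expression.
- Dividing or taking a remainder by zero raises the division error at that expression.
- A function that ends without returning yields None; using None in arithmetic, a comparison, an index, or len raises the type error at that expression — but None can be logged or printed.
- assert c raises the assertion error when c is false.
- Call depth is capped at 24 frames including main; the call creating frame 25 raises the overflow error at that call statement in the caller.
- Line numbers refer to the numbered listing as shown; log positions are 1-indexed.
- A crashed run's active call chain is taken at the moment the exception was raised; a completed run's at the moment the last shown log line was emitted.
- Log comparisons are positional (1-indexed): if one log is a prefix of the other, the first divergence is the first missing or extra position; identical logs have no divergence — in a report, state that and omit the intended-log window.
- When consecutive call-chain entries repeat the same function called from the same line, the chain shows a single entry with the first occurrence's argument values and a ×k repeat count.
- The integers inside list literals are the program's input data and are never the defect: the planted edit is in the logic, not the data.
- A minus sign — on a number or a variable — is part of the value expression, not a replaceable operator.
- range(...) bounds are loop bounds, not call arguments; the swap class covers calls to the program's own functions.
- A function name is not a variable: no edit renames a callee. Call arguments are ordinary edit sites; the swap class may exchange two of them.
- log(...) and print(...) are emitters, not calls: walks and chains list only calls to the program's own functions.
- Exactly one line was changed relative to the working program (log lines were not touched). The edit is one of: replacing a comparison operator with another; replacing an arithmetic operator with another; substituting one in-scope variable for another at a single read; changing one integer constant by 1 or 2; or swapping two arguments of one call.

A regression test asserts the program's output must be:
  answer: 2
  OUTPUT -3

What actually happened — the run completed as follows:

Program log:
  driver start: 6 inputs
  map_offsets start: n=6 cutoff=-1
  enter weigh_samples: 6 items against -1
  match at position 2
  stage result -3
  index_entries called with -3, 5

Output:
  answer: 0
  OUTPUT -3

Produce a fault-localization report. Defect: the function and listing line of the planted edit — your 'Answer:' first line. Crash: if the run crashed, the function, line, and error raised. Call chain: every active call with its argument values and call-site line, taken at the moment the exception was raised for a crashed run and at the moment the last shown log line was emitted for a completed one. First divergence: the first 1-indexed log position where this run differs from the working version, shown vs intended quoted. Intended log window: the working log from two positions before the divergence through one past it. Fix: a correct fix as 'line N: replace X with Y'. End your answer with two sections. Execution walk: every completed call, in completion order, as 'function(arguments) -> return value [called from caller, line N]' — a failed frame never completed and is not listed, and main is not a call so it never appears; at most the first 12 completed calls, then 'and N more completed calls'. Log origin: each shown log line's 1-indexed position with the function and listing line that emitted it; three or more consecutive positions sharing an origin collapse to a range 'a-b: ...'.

Answer: the defect is in index_entries at line 17.
Core observation: The two runs log identically and part ways only at the printed values.
Call chain: main -> index_entries(-3, 5) (called at line 26).
First divergence: there is none — every log position agrees.
Execution walk:
  weigh_samples([3, 9, -1, 8, 3, 4], -1) -> 2  [called from map_offsets, line 9]
  map_offsets([3, 9, -1, 8, 3, 4], -1) -> -3  [called from main, line 24]
  index_entries(-3, 5) -> 0  [called from main, line 26]
Log origin:
  1: emitted by main (line 23)
  2: emitted by map_offsets (line 8)
  3: emitted by weigh_samples (line 2)
  4: emitted by map_offsets (line 10)
  5: emitted by main (line 25)
  6: emitted by index_entries (line 15)
A correct fix: line 17: replace `bound % bound` with `bound % mid`.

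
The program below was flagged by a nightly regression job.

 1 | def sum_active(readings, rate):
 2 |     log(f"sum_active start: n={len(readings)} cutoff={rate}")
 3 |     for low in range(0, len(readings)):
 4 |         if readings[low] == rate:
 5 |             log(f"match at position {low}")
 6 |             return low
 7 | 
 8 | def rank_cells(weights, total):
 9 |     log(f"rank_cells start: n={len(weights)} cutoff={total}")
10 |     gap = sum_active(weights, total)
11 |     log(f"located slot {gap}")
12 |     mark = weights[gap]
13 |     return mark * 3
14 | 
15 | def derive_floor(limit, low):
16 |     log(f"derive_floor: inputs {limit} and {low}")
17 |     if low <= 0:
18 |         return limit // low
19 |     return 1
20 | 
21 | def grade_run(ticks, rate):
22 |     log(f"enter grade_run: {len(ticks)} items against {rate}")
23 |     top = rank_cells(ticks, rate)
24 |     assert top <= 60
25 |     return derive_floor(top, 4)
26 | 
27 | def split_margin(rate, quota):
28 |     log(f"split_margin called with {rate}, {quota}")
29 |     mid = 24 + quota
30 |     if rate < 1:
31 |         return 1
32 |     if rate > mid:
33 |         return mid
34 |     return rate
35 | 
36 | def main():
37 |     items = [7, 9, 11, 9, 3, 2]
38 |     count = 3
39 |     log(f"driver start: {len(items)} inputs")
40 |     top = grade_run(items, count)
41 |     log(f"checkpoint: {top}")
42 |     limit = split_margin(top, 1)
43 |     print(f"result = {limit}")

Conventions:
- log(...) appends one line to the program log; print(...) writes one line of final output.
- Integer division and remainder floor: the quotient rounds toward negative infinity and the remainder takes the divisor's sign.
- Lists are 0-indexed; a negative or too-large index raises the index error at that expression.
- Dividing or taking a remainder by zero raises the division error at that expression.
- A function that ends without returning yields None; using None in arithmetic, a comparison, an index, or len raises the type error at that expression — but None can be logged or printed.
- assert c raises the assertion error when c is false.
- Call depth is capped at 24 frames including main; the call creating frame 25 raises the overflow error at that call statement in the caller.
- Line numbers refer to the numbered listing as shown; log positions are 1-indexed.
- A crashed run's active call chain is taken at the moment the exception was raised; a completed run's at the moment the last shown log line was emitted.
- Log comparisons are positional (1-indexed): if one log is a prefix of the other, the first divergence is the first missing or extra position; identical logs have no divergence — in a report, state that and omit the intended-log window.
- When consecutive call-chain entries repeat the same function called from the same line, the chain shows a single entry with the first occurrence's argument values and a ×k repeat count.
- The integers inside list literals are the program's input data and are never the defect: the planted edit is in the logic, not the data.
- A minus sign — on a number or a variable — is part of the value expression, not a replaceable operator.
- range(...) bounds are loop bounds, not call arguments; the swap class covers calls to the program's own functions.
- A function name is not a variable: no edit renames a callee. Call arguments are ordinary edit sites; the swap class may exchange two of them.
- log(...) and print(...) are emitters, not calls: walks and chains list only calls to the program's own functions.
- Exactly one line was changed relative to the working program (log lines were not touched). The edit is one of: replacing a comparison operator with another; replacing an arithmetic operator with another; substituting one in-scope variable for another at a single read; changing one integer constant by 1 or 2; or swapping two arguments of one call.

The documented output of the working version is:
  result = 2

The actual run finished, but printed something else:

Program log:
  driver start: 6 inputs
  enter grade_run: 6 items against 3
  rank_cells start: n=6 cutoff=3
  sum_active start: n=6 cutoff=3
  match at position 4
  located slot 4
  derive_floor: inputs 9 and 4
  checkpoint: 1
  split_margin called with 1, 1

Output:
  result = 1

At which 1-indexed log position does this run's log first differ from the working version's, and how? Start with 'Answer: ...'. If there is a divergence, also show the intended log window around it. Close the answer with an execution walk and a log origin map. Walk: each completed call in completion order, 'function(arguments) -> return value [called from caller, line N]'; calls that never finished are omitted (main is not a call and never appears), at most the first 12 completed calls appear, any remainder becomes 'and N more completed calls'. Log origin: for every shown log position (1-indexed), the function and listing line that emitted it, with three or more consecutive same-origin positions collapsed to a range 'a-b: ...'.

Answer: position 8; shown 'checkpoint: 1' vs intended 'checkpoint: 2'.
Intended log window:
  6: located slot 4
  7: derive_floor: inputs 9 and 4
  8: checkpoint: 2
  9: split_margin called with 2, 1
Execution walk:
  sum_active([7, 9, 11, 9, 3, 2], 3) -> 4  [called from rank_cells, line 10]
  rank_cells([7, 9, 11, 9, 3, 2], 3) -> 9  [called from grade_run, line 23]
  derive_floor(9, 4) -> 1  [called from grade_run, line 25]
  grade_run([7, 9, 11, 9, 3, 2], 3) -> 1  [called from main, line 40]
  split_margin(1, 1) -> 1  [called from main, line 42]
Origin of each log line:
  1: emitted by main (line 39)
  2: emitted by grade_run (line 22)
  3: emitted by rank_cells (line 9)
  4: emitted by sum_active (line 2)
  5: emitted by sum_active (line 5)
  6: emitted by rank_cells (line 11)
  7: emitted by derive_floor (line 16)
  8: emitted by main (line 41)
  9: emitted by split_margin (line 28)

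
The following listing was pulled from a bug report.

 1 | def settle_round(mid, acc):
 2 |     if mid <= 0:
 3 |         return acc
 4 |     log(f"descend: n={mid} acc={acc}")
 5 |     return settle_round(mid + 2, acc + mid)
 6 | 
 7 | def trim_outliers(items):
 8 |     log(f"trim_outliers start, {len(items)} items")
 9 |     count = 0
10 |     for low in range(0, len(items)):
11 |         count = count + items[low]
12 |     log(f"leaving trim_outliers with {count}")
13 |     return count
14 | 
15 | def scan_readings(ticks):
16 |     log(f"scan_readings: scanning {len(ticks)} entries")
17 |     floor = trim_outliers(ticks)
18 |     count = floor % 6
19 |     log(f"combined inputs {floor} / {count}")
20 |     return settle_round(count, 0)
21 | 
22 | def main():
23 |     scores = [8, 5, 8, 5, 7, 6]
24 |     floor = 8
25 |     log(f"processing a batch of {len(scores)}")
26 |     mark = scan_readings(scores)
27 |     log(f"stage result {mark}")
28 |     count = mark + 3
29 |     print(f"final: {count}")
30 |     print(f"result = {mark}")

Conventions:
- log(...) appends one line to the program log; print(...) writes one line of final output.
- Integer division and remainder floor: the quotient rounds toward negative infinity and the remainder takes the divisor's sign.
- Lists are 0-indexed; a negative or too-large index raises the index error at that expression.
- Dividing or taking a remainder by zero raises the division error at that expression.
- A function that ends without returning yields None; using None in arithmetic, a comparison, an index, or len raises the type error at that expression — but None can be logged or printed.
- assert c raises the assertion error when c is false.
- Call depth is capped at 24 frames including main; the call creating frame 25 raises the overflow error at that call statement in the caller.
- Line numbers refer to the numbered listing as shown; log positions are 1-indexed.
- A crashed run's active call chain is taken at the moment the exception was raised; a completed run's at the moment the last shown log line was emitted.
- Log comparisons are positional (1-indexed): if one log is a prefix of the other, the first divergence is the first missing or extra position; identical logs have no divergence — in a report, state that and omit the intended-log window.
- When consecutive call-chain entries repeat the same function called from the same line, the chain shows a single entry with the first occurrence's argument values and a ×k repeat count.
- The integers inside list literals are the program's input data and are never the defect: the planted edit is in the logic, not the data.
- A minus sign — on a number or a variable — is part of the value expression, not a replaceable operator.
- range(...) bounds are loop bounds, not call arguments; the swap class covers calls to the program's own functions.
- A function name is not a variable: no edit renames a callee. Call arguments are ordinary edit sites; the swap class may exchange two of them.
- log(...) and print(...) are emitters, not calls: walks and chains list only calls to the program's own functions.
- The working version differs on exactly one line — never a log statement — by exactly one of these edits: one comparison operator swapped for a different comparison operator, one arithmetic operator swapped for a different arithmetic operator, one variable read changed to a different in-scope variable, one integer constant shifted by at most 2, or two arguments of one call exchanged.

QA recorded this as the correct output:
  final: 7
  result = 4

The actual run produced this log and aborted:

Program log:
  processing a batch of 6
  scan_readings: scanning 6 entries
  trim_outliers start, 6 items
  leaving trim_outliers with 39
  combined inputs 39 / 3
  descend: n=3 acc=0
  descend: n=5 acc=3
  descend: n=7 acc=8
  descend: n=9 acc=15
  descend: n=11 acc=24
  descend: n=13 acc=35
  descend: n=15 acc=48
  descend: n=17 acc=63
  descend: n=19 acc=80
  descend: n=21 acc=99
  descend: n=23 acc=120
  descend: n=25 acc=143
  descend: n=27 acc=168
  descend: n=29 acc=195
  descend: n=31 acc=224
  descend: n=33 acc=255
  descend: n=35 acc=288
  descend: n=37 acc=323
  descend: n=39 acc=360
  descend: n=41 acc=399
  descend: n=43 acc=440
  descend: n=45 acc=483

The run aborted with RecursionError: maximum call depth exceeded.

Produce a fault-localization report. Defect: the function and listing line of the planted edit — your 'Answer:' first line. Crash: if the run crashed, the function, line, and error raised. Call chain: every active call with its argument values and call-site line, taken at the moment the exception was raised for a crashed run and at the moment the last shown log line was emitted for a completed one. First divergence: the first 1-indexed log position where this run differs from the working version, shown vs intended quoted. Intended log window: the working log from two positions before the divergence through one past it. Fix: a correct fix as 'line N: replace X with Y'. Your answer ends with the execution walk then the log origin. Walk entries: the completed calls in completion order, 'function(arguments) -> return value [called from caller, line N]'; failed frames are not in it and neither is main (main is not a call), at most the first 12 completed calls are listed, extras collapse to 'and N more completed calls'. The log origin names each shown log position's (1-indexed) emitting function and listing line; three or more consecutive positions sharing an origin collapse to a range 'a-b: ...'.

Answer: the defect is in settle_round at line 5.
Key fact: Position 7 is the first bad log line: 'descend: n=5 acc=3' should read 'descend: n=1 acc=3'.
Crash: settle_round, line 5, RecursionError.
Call chain: main -> scan_readings([8, 5, 8, 5, 7, 6]) (called at line 26) -> settle_round(3, 0) (called at line 20) -> settle_round(5, 3) (called at line 5) ×21.
First divergence: at position 7 the run shows 'descend: n=5 acc=3' where the working version logs 'descend: n=1 acc=3'.
Intended log window:
  5: combined inputs 39 / 3
  6: descend: n=3 acc=0
  7: descend: n=1 acc=3
  8: stage result 4
Execution walk:
  trim_outliers([8, 5, 8, 5, 7, 6]) -> 39  [called from scan_readings, line 17]
Log origins:
  1: logged in main at line 25
  2: logged in scan_readings at line 16
  3: logged in trim_outliers at line 8
  4: logged in trim_outliers at line 12
  5: logged in scan_readings at line 19
  6-27: logged in settle_round at line 4
A correct fix: line 5: replace `mid + 2` with `mid - 2`.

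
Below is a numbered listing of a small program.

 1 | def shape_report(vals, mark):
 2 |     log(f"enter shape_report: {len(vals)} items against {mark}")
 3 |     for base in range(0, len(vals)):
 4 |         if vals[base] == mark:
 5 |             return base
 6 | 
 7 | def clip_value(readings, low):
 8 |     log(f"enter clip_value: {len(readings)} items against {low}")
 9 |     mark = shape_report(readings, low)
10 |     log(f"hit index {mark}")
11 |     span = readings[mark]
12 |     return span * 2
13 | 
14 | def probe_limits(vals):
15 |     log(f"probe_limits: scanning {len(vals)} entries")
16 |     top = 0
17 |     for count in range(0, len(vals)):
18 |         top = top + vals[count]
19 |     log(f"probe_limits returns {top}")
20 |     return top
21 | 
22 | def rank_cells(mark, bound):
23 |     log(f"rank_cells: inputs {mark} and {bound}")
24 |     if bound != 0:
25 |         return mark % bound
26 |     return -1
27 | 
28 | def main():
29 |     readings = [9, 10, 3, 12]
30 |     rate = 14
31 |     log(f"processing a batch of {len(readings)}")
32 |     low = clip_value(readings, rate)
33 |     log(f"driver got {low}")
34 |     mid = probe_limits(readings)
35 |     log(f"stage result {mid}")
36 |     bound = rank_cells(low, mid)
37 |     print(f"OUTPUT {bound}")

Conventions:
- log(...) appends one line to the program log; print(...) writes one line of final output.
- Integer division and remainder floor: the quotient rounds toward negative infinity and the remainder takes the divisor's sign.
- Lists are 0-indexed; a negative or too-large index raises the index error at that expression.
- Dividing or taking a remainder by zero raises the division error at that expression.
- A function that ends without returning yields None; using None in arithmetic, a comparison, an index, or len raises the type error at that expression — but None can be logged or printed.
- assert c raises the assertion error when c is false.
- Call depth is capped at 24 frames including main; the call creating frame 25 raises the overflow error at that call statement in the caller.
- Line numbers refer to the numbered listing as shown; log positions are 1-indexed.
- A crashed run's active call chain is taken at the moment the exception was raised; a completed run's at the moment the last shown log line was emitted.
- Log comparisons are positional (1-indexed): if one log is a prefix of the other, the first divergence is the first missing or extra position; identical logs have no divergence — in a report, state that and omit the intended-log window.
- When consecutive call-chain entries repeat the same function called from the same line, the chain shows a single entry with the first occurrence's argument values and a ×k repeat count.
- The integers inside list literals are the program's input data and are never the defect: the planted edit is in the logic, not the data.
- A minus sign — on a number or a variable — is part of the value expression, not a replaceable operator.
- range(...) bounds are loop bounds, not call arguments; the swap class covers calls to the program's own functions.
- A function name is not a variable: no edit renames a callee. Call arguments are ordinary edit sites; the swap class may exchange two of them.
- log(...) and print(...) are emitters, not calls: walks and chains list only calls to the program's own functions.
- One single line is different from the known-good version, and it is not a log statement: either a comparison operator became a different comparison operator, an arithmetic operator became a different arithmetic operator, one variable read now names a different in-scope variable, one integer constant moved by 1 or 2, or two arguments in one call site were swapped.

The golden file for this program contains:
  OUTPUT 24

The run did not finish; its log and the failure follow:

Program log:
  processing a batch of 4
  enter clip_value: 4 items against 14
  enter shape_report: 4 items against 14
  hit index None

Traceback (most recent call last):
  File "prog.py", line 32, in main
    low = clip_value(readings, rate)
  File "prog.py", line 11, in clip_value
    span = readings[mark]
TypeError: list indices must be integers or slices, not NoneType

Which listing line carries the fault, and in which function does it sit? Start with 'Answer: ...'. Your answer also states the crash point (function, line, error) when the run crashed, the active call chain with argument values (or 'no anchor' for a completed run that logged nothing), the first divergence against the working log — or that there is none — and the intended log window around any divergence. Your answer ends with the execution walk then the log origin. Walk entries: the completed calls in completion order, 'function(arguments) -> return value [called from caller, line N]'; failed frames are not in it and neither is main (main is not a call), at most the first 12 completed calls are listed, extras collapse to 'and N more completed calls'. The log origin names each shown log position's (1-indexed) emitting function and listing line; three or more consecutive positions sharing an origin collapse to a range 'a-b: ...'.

Answer: the defect is in main at line 30.
Key fact: The log first diverges at position 2: the faulty run prints 'enter clip_value: 4 items against 14' where the working version prints 'enter clip_value: 4 items against 12'.
Crash: clip_value, line 11, TypeError.
Call chain: main -> clip_value([9, 10, 3, 12], 14) (called at line 32).
First divergence: position 2 — shown 'enter clip_value: 4 items against 14', intended 'enter clip_value: 4 items against 12'.
Intended log window:
  1: processing a batch of 4
  2: enter clip_value: 4 items against 12
  3: enter shape_report: 4 items against 12
Execution walk:
  shape_report([9, 10, 3, 12], 14) -> None  [called from clip_value, line 9]
Origin of each log line:
  1: emitted by main (line 31)
  2: emitted by clip_value (line 8)
  3: emitted by shape_report (line 2)
  4: emitted by clip_value (line 10)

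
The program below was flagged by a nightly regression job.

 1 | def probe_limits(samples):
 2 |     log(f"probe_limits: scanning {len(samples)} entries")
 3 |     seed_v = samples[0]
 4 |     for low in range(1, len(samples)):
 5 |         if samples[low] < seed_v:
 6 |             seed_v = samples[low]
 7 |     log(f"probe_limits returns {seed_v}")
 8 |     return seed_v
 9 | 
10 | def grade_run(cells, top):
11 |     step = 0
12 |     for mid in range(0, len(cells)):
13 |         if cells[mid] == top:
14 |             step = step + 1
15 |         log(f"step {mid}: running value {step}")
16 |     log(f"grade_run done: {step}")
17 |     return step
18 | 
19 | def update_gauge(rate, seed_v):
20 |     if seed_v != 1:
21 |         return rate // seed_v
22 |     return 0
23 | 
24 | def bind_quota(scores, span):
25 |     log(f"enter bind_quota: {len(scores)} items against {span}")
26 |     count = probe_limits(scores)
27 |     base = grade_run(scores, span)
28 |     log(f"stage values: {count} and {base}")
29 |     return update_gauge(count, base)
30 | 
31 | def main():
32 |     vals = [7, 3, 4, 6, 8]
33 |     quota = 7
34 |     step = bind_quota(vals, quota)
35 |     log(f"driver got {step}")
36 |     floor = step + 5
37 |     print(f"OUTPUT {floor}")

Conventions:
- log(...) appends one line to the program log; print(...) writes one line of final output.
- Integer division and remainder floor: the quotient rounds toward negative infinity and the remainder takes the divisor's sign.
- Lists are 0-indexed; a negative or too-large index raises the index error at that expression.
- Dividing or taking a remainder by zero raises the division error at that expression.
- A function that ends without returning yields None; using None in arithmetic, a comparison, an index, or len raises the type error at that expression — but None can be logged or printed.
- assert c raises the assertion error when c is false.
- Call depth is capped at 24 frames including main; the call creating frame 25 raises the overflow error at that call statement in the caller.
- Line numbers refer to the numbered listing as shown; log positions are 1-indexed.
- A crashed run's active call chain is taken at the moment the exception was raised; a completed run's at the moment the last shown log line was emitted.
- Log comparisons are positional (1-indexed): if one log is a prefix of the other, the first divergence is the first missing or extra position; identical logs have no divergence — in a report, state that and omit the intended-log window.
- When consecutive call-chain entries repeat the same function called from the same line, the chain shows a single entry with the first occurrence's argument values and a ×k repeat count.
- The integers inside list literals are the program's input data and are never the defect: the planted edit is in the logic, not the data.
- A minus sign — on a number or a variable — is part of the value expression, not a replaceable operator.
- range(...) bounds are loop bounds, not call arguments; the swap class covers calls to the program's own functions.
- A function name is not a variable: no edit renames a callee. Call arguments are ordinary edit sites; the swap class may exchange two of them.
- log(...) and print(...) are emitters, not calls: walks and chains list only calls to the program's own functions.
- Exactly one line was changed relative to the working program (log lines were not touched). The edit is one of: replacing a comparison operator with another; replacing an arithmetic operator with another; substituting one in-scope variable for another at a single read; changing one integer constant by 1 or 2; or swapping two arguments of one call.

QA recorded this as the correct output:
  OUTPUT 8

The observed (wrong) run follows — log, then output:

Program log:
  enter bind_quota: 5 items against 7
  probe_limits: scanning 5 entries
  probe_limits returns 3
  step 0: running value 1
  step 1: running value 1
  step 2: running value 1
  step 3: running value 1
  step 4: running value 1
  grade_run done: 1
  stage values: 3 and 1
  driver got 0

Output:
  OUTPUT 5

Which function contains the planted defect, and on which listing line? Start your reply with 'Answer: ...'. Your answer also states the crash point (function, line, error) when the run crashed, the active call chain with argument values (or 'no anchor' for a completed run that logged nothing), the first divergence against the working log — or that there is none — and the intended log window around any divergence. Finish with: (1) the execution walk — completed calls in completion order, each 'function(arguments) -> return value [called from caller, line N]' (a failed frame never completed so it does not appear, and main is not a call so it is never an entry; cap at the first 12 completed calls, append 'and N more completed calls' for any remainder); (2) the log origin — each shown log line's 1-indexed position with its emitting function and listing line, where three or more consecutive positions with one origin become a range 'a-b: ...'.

Answer: the defect is in update_gauge at line 20.
Core observation: At log position 11 the runs split — shown 'driver got 0', but the working version logs 'driver got 3'.
Call chain: main.
First divergence: position 11 — the shown line 'driver got 0' should read 'driver got 3'.
Intended log window:
  9: grade_run done: 1
  10: stage values: 3 and 1
  11: driver got 3
Execution walk:
  probe_limits([7, 3, 4, 6, 8]) -> 3  [called from bind_quota, line 26]
  grade_run([7, 3, 4, 6, 8], 7) -> 1  [called from bind_quota, line 27]
  update_gauge(3, 1) -> 0  [called from bind_quota, line 29]
  bind_quota([7, 3, 4, 6, 8], 7) -> 0  [called from main, line 34]
Log line origins:
  1: logged in bind_quota at line 25
  2: logged in probe_limits at line 2
  3: logged in probe_limits at line 7
  4-8: logged in grade_run at line 15
  9: logged in grade_run at line 16
  10: logged in bind_quota at line 28
  11: logged in main at line 35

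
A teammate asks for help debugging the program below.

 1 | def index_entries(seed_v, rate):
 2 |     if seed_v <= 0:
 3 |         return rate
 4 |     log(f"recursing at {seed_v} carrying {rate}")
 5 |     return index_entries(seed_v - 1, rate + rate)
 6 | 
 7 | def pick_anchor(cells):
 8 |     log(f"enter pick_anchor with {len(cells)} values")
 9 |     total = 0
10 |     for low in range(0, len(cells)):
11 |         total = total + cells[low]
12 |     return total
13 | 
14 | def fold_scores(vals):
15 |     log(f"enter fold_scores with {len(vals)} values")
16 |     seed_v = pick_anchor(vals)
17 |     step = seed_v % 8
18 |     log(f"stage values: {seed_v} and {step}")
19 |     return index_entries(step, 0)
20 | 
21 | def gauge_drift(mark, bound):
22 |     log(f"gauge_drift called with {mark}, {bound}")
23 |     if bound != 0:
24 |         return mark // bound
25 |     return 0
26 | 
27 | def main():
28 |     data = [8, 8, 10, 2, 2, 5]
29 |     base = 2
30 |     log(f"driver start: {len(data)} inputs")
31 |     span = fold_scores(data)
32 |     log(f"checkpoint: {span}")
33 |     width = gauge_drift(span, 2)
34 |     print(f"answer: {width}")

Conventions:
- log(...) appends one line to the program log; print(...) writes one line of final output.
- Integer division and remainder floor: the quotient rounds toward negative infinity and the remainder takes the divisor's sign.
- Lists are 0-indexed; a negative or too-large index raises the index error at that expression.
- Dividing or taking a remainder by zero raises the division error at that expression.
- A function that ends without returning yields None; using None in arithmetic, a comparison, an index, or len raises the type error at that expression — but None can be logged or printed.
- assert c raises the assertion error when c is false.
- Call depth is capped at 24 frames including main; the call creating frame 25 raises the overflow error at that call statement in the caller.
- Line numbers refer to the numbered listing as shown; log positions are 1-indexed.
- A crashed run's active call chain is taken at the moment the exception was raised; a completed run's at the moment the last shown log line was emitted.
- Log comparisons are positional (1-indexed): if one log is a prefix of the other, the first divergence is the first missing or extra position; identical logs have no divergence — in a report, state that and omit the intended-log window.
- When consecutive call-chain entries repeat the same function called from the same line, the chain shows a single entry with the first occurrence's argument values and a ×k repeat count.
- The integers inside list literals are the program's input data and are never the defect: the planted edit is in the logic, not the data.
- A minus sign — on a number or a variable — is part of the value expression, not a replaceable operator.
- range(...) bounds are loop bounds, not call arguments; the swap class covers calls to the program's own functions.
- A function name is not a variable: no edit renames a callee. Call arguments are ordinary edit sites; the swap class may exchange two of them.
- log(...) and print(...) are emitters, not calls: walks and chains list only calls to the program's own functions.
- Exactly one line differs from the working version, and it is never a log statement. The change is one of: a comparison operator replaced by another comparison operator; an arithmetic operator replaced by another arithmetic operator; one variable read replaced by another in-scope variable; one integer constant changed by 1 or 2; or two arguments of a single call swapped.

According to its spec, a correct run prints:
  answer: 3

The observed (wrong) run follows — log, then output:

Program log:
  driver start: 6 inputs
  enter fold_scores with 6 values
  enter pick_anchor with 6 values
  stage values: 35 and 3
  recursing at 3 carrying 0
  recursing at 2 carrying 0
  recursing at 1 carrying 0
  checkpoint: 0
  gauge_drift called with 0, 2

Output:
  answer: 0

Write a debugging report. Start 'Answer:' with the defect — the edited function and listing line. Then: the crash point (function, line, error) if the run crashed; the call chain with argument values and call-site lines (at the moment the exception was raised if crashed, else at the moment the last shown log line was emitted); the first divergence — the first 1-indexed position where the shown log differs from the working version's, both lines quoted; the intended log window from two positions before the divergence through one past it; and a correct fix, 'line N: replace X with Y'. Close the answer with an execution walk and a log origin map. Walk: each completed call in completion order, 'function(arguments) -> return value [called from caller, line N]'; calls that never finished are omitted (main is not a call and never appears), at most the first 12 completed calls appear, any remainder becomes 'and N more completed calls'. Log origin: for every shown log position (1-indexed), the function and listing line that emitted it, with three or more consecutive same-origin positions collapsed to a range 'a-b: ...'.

Answer: the defect is in index_entries at line 5.
The tell: At log position 6 the runs split — shown 'recursing at 2 carrying 0', but the working version logs 'recursing at 2 carrying 3'.
Call chain: main -> gauge_drift(0, 2) (called at line 33).
First divergence: position 6 — the shown line 'recursing at 2 carrying 0' should read 'recursing at 2 carrying 3'.
Intended log window:
  4: stage values: 35 and 3
  5: recursing at 3 carrying 0
  6: recursing at 2 carrying 3
  7: recursing at 1 carrying 5
Execution walk:
  pick_anchor([8, 8, 10, 2, 2, 5]) -> 35  [called from fold_scores, line 16]
  index_entries(0, 0) -> 0  [called from index_entries, line 5]
  index_entries(1, 0) -> 0  [called from index_entries, line 5]
  index_entries(2, 0) -> 0  [called from index_entries, line 5]
  index_entries(3, 0) -> 0  [called from fold_scores, line 19]
  fold_scores([8, 8, 10, 2, 2, 5]) -> 0  [called from main, line 31]
  gauge_drift(0, 2) -> 0  [called from main, line 33]
Log line origins:
  1: emitted by main (line 30)
  2: emitted by fold_scores (line 15)
  3: emitted by pick_anchor (line 8)
  4: emitted by fold_scores (line 18)
  5-7: emitted by index_entries (line 4)
  8: emitted by main (line 32)
  9: emitted by gauge_drift (line 22)
A correct fix: line 5: replace `rate + rate` with `rate + seed_v`.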